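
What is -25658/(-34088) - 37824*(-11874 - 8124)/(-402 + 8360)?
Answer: 6446128934335/67818076 ≈ 95050.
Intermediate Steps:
-25658/(-34088) - 37824*(-11874 - 8124)/(-402 + 8360) = -25658*(-1/34088) - 37824/(7958/(-19998)) = 12829/17044 - 37824/(7958*(-1/19998)) = 12829/17044 - 37824/(-3979/9999) = 12829/17044 - 37824*(-9999/3979) = 12829/17044 + 378202176/3979 = 6446128934335/67818076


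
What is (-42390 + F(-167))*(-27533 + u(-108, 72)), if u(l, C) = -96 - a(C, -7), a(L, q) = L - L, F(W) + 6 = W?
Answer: 1175973127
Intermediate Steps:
F(W) = -6 + W
a(L, q) = 0
u(l, C) = -96 (u(l, C) = -96 - 1*0 = -96 + 0 = -96)
(-42390 + F(-167))*(-27533 + u(-108, 72)) = (-42390 + (-6 - 167))*(-27533 - 96) = (-42390 - 173)*(-27629) = -42563*(-27629) = 1175973127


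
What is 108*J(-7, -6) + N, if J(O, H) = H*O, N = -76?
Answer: 4460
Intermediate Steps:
108*J(-7, -6) + N = 108*(-6*(-7)) - 76 = 108*42 - 76 = 4536 - 76 = 4460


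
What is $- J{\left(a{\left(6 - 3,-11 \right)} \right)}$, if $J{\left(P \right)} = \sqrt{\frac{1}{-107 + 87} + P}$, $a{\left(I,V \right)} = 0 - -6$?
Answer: $- \frac{\sqrt{595}}{10} \approx -2.4393$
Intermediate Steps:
$a{\left(I,V \right)} = 6$ ($a{\left(I,V \right)} = 0 + 6 = 6$)
$J{\left(P \right)} = \sqrt{- \frac{1}{20} + P}$ ($J{\left(P \right)} = \sqrt{\frac{1}{-20} + P} = \sqrt{- \frac{1}{20} + P}$)
$- J{\left(a{\left(6 - 3,-11 \right)} \right)} = - \frac{\sqrt{-5 + 100 \cdot 6}}{10} = - \frac{\sqrt{-5 + 600}}{10} = - \frac{\sqrt{595}}{10}$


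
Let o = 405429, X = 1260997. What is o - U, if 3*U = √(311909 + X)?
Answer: 405429 - √1572906/3 ≈ 4.0501e+5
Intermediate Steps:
U = √1572906/3 (U = √(311909 + 1260997)/3 = √1572906/3 ≈ 418.05)
o - U = 405429 - √1572906/3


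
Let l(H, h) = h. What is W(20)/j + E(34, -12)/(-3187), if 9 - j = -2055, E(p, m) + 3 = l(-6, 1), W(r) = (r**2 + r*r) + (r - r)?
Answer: 159608/411123 ≈ 0.38822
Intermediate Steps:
W(r) = 2*r**2 (W(r) = (r**2 + r**2) + 0 = 2*r**2 + 0 = 2*r**2)
E(p, m) = -2 (E(p, m) = -3 + 1 = -2)
j = 2064 (j = 9 - 1*(-2055) = 9 + 2055 = 2064)
W(20)/j + E(34, -12)/(-3187) = (2*20**2)/2064 - 2/(-3187) = (2*400)*(1/2064) - 2*(-1/3187) = 800*(1/2064) + 2/3187 = 50/129 + 2/3187 = 159608/411123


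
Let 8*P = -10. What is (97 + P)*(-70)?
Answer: -13405/2 ≈ -6702.5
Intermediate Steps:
P = -5/4 (P = (⅛)*(-10) = -5/4 ≈ -1.2500)
(97 + P)*(-70) = (97 - 5/4)*(-70) = (383/4)*(-70) = -13405/2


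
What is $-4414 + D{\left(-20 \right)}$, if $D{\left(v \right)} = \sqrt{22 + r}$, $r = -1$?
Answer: $-4414 + \sqrt{21} \approx -4409.4$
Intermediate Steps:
$D{\left(v \right)} = \sqrt{21}$ ($D{\left(v \right)} = \sqrt{22 - 1} = \sqrt{21}$)
$-4414 + D{\left(-20 \right)} = -4414 + \sqrt{21}$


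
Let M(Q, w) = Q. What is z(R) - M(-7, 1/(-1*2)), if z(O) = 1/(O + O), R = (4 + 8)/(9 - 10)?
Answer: 167/24 ≈ 6.9583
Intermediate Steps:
R = -12 (R = 12/(-1) = 12*(-1) = -12)
z(O) = 1/(2*O)
z(R) - M(-7, 1/(-1*2)) = (½)/(-12) - 1*(-7) = (½)*(-1/12) + 7 = -1/24 + 7 = 167/24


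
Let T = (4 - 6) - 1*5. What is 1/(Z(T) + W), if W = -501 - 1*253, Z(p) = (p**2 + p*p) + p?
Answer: -1/663 ≈ -0.0015083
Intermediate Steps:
T = -7 (T = -2 - 5 = -7)
Z(p) = p + 2*p**2 (Z(p) = (p**2 + p**2) + p = 2*p**2 + p = p + 2*p**2)
W = -754 (W = -501 - 253 = -754)
1/(Z(T) + W) = 1/(-7*(1 + 2*(-7)) - 754) = 1/(-7*(1 - 14) - 754) = 1/(-7*(-13) - 754) = 1/(91 - 754) = 1/(-663) = -1/663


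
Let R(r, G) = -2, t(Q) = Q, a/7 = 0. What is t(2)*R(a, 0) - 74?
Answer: -78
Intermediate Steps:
a = 0 (a = 7*0 = 0)
t(2)*R(a, 0) - 74 = 2*(-2) - 74 = -4 - 74 = -78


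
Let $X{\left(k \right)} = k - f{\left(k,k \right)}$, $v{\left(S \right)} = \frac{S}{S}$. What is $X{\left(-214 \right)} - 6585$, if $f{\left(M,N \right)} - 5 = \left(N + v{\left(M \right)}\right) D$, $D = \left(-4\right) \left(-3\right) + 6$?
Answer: $-2970$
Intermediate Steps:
$v{\left(S \right)} = 1$
$D = 18$ ($D = 12 + 6 = 18$)
$f{\left(M,N \right)} = 23 + 18 N$ ($f{\left(M,N \right)} = 5 + \left(N + 1\right) 18 = 5 + \left(1 + N\right) 18 = 5 + \left(18 + 18 N\right) = 23 + 18 N$)
$X{\left(k \right)} = -23 - 17 k$ ($X{\left(k \right)} = k - \left(23 + 18 k\right) = -23 - 17 k$)
$X{\left(-214 \right)} - 6585 = \left(-23 - -3638\right) - 6585 = \left(-23 + 3638\right) - 6585 = 3615 - 6585 = -2970$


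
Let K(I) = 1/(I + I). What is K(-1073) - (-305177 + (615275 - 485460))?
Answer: 376326851/2146 ≈ 1.7536e+5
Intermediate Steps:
K(I) = 1/(2*I)
K(-1073) - (-305177 + (615275 - 485460)) = (1/2)/(-1073) - (-305177 + (615275 - 485460)) = (1/2)*(-1/1073) - (-305177 + 129815) = -1/2146 - 1*(-175362) = -1/2146 + 175362 = 376326851/2146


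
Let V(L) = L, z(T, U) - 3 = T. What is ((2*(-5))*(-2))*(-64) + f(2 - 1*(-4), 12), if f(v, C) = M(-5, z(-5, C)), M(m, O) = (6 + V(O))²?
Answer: -1264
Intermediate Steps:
z(T, U) = 3 + T
M(m, O) = (6 + O)²
f(v, C) = 16 (f(v, C) = (6 + (3 - 5))² = (6 - 2)² = 4² = 16)
((2*(-5))*(-2))*(-64) + f(2 - 1*(-4), 12) = ((2*(-5))*(-2))*(-64) + 16 = -10*(-2)*(-64) + 16 = 20*(-64) + 16 = -1280 + 16 = -1264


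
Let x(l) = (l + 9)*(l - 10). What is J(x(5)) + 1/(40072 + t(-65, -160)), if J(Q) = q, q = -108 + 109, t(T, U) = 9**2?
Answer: 40154/40153 ≈ 1.0000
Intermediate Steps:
x(l) = (-10 + l)*(9 + l) (x(l) = (9 + l)*(-10 + l) = (-10 + l)*(9 + l))
t(T, U) = 81
q = 1
J(Q) = 1
J(x(5)) + 1/(40072 + t(-65, -160)) = 1 + 1/(40072 + 81) = 1 + 1/40153 = 40154/40153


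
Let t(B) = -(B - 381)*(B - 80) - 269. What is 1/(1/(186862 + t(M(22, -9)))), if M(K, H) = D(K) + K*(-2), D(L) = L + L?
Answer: 156113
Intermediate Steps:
D(L) = 2*L
M(K, H) = 0 (M(K, H) = 2*K + K*(-2) = 2*K - 2*K = 0)
t(B) = -269 - (-381 + B)*(-80 + B) (t(B) = -(-381 + B)*(-80 + B) - 269 = -269 - (-381 + B)*(-80 + B))
1/(1/(186862 + t(M(22, -9)))) = 1/(1/(186862 + (-30749 - 1*0² + 461*0))) = 1/(1/(186862 + (-30749 - 1*0 + 0))) = 1/(1/(186862 + (-30749 + 0 + 0))) = 1/(1/(186862 - 30749)) = 1/(1/156113) = 156113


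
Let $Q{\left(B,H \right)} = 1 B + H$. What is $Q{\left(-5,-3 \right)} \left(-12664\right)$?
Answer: $101312$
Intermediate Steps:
$Q{\left(B,H \right)} = B + H$
$Q{\left(-5,-3 \right)} \left(-12664\right) = \left(-5 - 3\right) \left(-12664\right) = \left(-8\right) \left(-12664\right) = 101312$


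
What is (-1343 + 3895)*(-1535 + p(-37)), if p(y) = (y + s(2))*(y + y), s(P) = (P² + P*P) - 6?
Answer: 2692360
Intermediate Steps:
s(P) = -6 + 2*P² (s(P) = (P² + P²) - 6 = 2*P² - 6 = -6 + 2*P²)
p(y) = 2*y*(2 + y) (p(y) = (y + (-6 + 2*2²))*(y + y) = (y + (-6 + 2*4))*(2*y) = (y + (-6 + 8))*(2*y) = (y + 2)*(2*y) = (2 + y)*(2*y) = 2*y*(2 + y))
(-1343 + 3895)*(-1535 + p(-37)) = (-1343 + 3895)*(-1535 + 2*(-37)*(2 - 37)) = 2552*(-1535 + 2*(-37)*(-35)) = 2552*(-1535 + 2590) = 2552*1055 = 2692360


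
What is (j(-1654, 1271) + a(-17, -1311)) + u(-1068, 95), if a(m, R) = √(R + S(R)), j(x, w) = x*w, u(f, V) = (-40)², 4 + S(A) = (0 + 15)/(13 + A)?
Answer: -2100634 + I*√2215536730/1298 ≈ -2.1006e+6 + 36.263*I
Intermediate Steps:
S(A) = -4 + 15/(13 + A) (S(A) = -4 + (0 + 15)/(13 + A) = -4 + 15/(13 + A))
u(f, V) = 1600
j(x, w) = w*x
a(m, R) = √(R + (-37 - 4*R)/(13 + R))
(j(-1654, 1271) + a(-17, -1311)) + u(-1068, 95) = (1271*(-1654) + √((-37 + (-1311)² + 9*(-1311))/(13 - 1311))) + 1600 = (-2102234 + √((-37 + 1718721 - 11799)/(-1298))) + 1600 = (-2102234 + √(-1/1298*1706885)) + 1600 = (-2102234 + √(-1706885/1298)) + 1600 = (-2102234 + I*√2215536730/1298) + 1600 = -2100634 + I*√2215536730/1298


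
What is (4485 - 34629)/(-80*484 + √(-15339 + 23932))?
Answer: 389058560/499743269 + 10048*√8593/499743269 ≈ 0.78038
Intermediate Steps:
(4485 - 34629)/(-80*484 + √(-15339 + 23932)) = -30144/(-38720 + √8593)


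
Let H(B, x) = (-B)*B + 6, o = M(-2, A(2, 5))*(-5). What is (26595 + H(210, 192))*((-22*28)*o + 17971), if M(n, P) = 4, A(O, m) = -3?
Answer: -530062209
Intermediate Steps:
o = -20 (o = 4*(-5) = -20)
H(B, x) = 6 - B² (H(B, x) = -B² + 6 = 6 - B²)
(26595 + H(210, 192))*((-22*28)*o + 17971) = (26595 + (6 - 1*210²))*(-22*28*(-20) + 17971) = (26595 + (6 - 1*44100))*(-616*(-20) + 17971) = (26595 + (6 - 44100))*(12320 + 17971) = (26595 - 44094)*30291 = -17499*30291 = -530062209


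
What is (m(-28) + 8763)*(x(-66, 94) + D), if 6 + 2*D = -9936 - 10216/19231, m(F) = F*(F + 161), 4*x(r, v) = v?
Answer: -958926542479/38462 ≈ -2.4932e+7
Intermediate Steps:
x(r, v) = v/4
m(F) = F*(161 + F)
D = -95602409/19231 (D = -3 + (-9936 - 10216/19231)/2 = -3 + (½)*(-191089432/19231) = -3 - 95544716/19231 = -95602409/19231 ≈ -4971.3)
(m(-28) + 8763)*(x(-66, 94) + D) = (-28*(161 - 28) + 8763)*((¼)*94 - 95602409/19231) = (-28*133 + 8763)*(47/2 - 95602409/19231) = (-3724 + 8763)*(-190300961/38462) = 5039*(-190300961/38462) = -958926542479/38462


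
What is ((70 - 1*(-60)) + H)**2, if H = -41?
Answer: 7921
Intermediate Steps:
((70 - 1*(-60)) + H)**2 = ((70 - 1*(-60)) - 41)**2 = ((70 + 60) - 41)**2 = (130 - 41)**2 = 89**2 = 7921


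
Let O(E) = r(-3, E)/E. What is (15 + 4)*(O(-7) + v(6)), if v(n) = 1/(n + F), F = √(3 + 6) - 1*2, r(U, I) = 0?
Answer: 19/7 ≈ 2.7143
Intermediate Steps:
O(E) = 0 (O(E) = 0/E = 0)
F = 1 (F = √9 - 2 = 3 - 2 = 1)
v(n) = 1/(1 + n) (v(n) = 1/(n + 1) = 1/(1 + n))
(15 + 4)*(O(-7) + v(6)) = (15 + 4)*(0 + 1/(1 + 6)) = 19*(0 + 1/7) = 19*(0 + ⅐) = 19*(⅐) = 19/7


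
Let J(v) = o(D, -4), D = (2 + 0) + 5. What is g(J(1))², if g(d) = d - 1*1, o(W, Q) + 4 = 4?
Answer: 1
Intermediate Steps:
D = 7 (D = 2 + 5 = 7)
o(W, Q) = 0 (o(W, Q) = -4 + 4 = 0)
J(v) = 0
g(d) = -1 + d (g(d) = d - 1 = -1 + d)
g(J(1))² = (-1 + 0)² = (-1)² = 1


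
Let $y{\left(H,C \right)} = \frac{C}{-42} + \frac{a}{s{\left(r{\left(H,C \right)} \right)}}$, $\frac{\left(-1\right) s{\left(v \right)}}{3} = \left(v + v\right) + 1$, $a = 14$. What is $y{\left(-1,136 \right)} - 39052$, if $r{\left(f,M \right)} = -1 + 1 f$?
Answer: $- \frac{2460382}{63} \approx -39054.0$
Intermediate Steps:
$r{\left(f,M \right)} = -1 + f$
$s{\left(v \right)} = -3 - 6 v$ ($s{\left(v \right)} = - 3 \left(\left(v + v\right) + 1\right) = - 3 \left(2 v + 1\right) = - 3 \left(1 + 2 v\right) = -3 - 6 v$)
$y{\left(H,C \right)} = \frac{14}{3 - 6 H} - \frac{C}{42}$ ($y{\left(H,C \right)} = \frac{C}{-42} + \frac{14}{-3 - 6 \left(-1 + H\right)} = C \left(- \frac{1}{42}\right) + \frac{14}{-3 - \left(-6 + 6 H\right)} = - \frac{C}{42} + \frac{14}{3 - 6 H} = \frac{14}{3 - 6 H} - \frac{C}{42}$)
$y{\left(-1,136 \right)} - 39052 = \frac{-196 + 136 - 272 \left(-1\right)}{42 \left(-1 + 2 \left(-1\right)\right)} - 39052 = \frac{-196 + 136 + 272}{42 \left(-1 - 2\right)} - 39052 = \frac{1}{42} \frac{1}{-3} \cdot 212 - 39052 = \frac{1}{42} \left(- \frac{1}{3}\right) 212 - 39052 = - \frac{106}{63} - 39052 = - \frac{2460382}{63}$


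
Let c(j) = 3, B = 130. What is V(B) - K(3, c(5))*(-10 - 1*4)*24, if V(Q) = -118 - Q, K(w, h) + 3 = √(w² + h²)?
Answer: -1256 + 1008*√2 ≈ 169.53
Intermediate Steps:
K(w, h) = -3 + √(h² + w²) (K(w, h) = -3 + √(w² + h²) = -3 + √(h² + w²))
V(B) - K(3, c(5))*(-10 - 1*4)*24 = (-118 - 1*130) - (-3 + √(3² + 3²))*(-10 - 1*4)*24 = (-118 - 130) - (-3 + √(9 + 9))*(-10 - 4)*24 = -248 - (-3 + √18)*(-14)*24 = -248 - (-3 + 3*√2)*(-14)*24 = -248 - (42 - 42*√2)*24 = -248 - (1008 - 1008*√2) = -248 + (-1008 + 1008*√2) = -1256 + 1008*√2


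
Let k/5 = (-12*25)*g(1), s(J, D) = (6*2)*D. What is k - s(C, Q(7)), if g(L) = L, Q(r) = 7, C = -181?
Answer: -1584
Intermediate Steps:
s(J, D) = 12*D
k = -1500 (k = 5*(-12*25*1) = 5*(-300*1) = 5*(-300) = -1500)
k - s(C, Q(7)) = -1500 - 12*7 = -1500 - 1*84 = -1500 - 84 = -1584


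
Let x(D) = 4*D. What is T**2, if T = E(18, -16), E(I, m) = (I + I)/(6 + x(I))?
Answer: 36/169 ≈ 0.21302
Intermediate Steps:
E(I, m) = 2*I/(6 + 4*I) (E(I, m) = (I + I)/(6 + 4*I) = (2*I)/(6 + 4*I) = 2*I/(6 + 4*I))
T = 6/13 (T = 18/(3 + 2*18) = 18/(3 + 36) = 18/39 = 18*(1/39) = 6/13 ≈ 0.46154)
T**2 = (6/13)**2 = 36/169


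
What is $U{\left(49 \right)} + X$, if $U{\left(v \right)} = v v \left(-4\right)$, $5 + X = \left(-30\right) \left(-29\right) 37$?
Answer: $22581$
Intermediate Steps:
$X = 32185$ ($X = -5 + \left(-30\right) \left(-29\right) 37 = -5 + 870 \cdot 37 = -5 + 32190 = 32185$)
$U{\left(v \right)} = - 4 v^{2}$ ($U{\left(v \right)} = v^{2} \left(-4\right) = - 4 v^{2}$)
$U{\left(49 \right)} + X = - 4 \cdot 49^{2} + 32185 = \left(-4\right) 2401 + 32185 = -9604 + 32185 = 22581$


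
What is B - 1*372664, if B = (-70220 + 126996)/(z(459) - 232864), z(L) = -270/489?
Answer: -7072593817348/18978461 ≈ -3.7266e+5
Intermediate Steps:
z(L) = -90/163 (z(L) = -270*1/489 = -90/163)
B = -4627244/18978461 (B = (-70220 + 126996)/(-90/163 - 232864) = 56776/(-37956922/163) = 56776*(-163/37956922) = -4627244/18978461 ≈ -0.24382)
B - 1*372664 = -4627244/18978461 - 1*372664 = -4627244/18978461 - 372664 = -7072593817348/18978461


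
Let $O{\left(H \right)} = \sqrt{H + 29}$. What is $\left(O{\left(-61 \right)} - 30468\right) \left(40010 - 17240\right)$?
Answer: $-693756360 + 91080 i \sqrt{2} \approx -6.9376 \cdot 10^{8} + 1.2881 \cdot 10^{5} i$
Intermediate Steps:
$O{\left(H \right)} = \sqrt{29 + H}$
$\left(O{\left(-61 \right)} - 30468\right) \left(40010 - 17240\right) = \left(\sqrt{29 - 61} - 30468\right) \left(40010 - 17240\right) = \left(\sqrt{-32} - 30468\right) 22770 = \left(4 i \sqrt{2} - 30468\right) 22770 = \left(-30468 + 4 i \sqrt{2}\right) 22770 = -693756360 + 91080 i \sqrt{2}$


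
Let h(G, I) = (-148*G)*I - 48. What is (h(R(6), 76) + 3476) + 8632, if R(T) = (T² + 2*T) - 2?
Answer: -505348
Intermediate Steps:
R(T) = -2 + T² + 2*T
h(G, I) = -48 - 148*G*I (h(G, I) = -148*G*I - 48 = -48 - 148*G*I)
(h(R(6), 76) + 3476) + 8632 = ((-48 - 148*(-2 + 6² + 2*6)*76) + 3476) + 8632 = ((-48 - 148*(-2 + 36 + 12)*76) + 3476) + 8632 = ((-48 - 148*46*76) + 3476) + 8632 = ((-48 - 517408) + 3476) + 8632 = (-517456 + 3476) + 8632 = -513980 + 8632 = -505348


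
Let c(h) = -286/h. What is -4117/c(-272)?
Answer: -559912/143 ≈ -3915.5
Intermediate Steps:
-4117/c(-272) = -4117/((-286/(-272))) = -4117/((-286*(-1/272))) = -4117/143/136 = -4117*136/143 = -559912/143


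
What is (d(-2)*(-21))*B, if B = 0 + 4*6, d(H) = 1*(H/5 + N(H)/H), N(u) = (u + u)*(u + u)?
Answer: 21168/5 ≈ 4233.6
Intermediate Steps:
N(u) = 4*u**2 (N(u) = (2*u)*(2*u) = 4*u**2)
d(H) = 21*H/5 (d(H) = 1*(H/5 + (4*H**2)/H) = 1*(H*(1/5) + 4*H) = 1*(H/5 + 4*H) = 1*(21*H/5) = 21*H/5)
B = 24 (B = 0 + 24 = 24)
(d(-2)*(-21))*B = (((21/5)*(-2))*(-21))*24 = -42/5*(-21)*24 = (882/5)*24 = 21168/5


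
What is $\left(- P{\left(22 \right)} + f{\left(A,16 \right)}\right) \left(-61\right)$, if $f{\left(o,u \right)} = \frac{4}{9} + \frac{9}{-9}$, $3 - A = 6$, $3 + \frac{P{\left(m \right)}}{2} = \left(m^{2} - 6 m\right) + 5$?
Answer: $\frac{388997}{9} \approx 43222.0$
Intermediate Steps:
$P{\left(m \right)} = 4 - 12 m + 2 m^{2}$ ($P{\left(m \right)} = -6 + 2 \left(\left(m^{2} - 6 m\right) + 5\right) = -6 + 2 \left(5 + m^{2} - 6 m\right) = -6 + \left(10 - 12 m + 2 m^{2}\right) = 4 - 12 m + 2 m^{2}$)
$A = -3$ ($A = 3 - 6 = -3$)
$f{\left(o,u \right)} = - \frac{5}{9}$ ($f{\left(o,u \right)} = 4 \cdot \frac{1}{9} + 9 \left(- \frac{1}{9}\right) = \frac{4}{9} - 1 = - \frac{5}{9}$)
$\left(- P{\left(22 \right)} + f{\left(A,16 \right)}\right) \left(-61\right) = \left(- (4 - 264 + 2 \cdot 22^{2}) - \frac{5}{9}\right) \left(-61\right) = \left(- (4 - 264 + 2 \cdot 484) - \frac{5}{9}\right) \left(-61\right) = \left(- (4 - 264 + 968) - \frac{5}{9}\right) \left(-61\right) = \left(\left(-1\right) 708 - \frac{5}{9}\right) \left(-61\right) = \left(-708 - \frac{5}{9}\right) \left(-61\right) = \left(- \frac{6377}{9}\right) \left(-61\right) = \frac{388997}{9}$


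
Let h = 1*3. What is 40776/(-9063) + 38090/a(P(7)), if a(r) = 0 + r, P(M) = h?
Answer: 38343038/3021 ≈ 12692.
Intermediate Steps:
h = 3
P(M) = 3
a(r) = r
40776/(-9063) + 38090/a(P(7)) = 40776/(-9063) + 38090/3 = 40776*(-1/9063) + 38090*(1/3) = -13592/3021 + 38090/3 = 38343038/3021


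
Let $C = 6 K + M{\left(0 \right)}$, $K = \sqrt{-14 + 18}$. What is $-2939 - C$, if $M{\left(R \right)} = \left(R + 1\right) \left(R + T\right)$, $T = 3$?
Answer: $-2954$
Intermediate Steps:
$K = 2$ ($K = \sqrt{4} = 2$)
$M{\left(R \right)} = \left(1 + R\right) \left(3 + R\right)$ ($M{\left(R \right)} = \left(R + 1\right) \left(R + 3\right) = \left(1 + R\right) \left(3 + R\right)$)
$C = 15$ ($C = 6 \cdot 2 + \left(3 + 0^{2} + 4 \cdot 0\right) = 12 + \left(3 + 0 + 0\right) = 12 + 3 = 15$)
$-2939 - C = -2939 - 15 = -2954$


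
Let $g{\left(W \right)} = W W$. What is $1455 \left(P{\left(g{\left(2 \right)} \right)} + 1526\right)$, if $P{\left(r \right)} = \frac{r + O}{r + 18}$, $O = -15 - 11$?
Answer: $2218875$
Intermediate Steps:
$g{\left(W \right)} = W^{2}$
$O = -26$
$P{\left(r \right)} = \frac{-26 + r}{18 + r}$ ($P{\left(r \right)} = \frac{r - 26}{r + 18} = \frac{-26 + r}{18 + r}$)
$1455 \left(P{\left(g{\left(2 \right)} \right)} + 1526\right) = 1455 \left(\frac{-26 + 2^{2}}{18 + 2^{2}} + 1526\right) = 1455 \left(\frac{-26 + 4}{18 + 4} + 1526\right) = 1455 \left(\frac{1}{22} \left(-22\right) + 1526\right) = 1455 \left(-1 + 1526\right) = 1455 \cdot 1525 = 2218875$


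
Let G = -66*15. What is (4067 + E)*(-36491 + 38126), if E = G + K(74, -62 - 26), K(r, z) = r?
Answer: 5151885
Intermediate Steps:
G = -990
E = -916 (E = -990 + 74 = -916)
(4067 + E)*(-36491 + 38126) = (4067 - 916)*(-36491 + 38126) = 3151*1635 = 5151885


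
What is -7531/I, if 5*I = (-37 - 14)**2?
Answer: -2215/153 ≈ -14.477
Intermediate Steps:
I = 2601/5 (I = (-37 - 14)**2/5 = (1/5)*(-51)**2 = (1/5)*2601 = 2601/5 ≈ 520.20)
-7531/I = -7531/2601/5 = -7531*5/2601 = -2215/153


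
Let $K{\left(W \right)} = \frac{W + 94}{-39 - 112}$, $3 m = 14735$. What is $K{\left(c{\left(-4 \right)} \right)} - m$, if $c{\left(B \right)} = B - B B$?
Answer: $- \frac{2225207}{453} \approx -4912.2$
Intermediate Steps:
$m = \frac{14735}{3}$ ($m = \frac{1}{3} \cdot 14735 = \frac{14735}{3} \approx 4911.7$)
$c{\left(B \right)} = B - B^{2}$
$K{\left(W \right)} = - \frac{94}{151} - \frac{W}{151}$ ($K{\left(W \right)} = \frac{94 + W}{-151} = \left(94 + W\right) \left(- \frac{1}{151}\right) = - \frac{94}{151} - \frac{W}{151}$)
$K{\left(c{\left(-4 \right)} \right)} - m = \left(- \frac{94}{151} - \frac{\left(-4\right) \left(1 - -4\right)}{151}\right) - \frac{14735}{3} = \left(- \frac{94}{151} - \frac{\left(-4\right) \left(1 + 4\right)}{151}\right) - \frac{14735}{3} = \left(- \frac{94}{151} - \frac{\left(-4\right) 5}{151}\right) - \frac{14735}{3} = \left(- \frac{94}{151} - - \frac{20}{151}\right) - \frac{14735}{3} = \left(- \frac{94}{151} + \frac{20}{151}\right) - \frac{14735}{3} = - \frac{74}{151} - \frac{14735}{3} = - \frac{2225207}{453}$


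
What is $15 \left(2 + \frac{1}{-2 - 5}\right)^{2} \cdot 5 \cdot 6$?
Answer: $\frac{76050}{49} \approx 1552.0$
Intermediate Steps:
$15 \left(2 + \frac{1}{-2 - 5}\right)^{2} \cdot 5 \cdot 6 = 15 \left(2 + \frac{1}{-7}\right)^{2} \cdot 5 \cdot 6 = 15 \left(2 - \frac{1}{7}\right)^{2} \cdot 5 \cdot 6 = 15 \left(\frac{13}{7}\right)^{2} \cdot 5 \cdot 6 = 15 \cdot \frac{169}{49} \cdot 5 \cdot 6 = 15 \cdot \frac{845}{49} \cdot 6 = \frac{12675}{49} \cdot 6 = \frac{76050}{49}$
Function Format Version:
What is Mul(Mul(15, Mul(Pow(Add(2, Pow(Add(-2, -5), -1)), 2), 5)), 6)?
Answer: Rational(76050, 49) ≈ 1552.0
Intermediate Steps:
Mul(Mul(15, Mul(Pow(Add(2, Pow(Add(-2, -5), -1)), 2), 5)), 6) = Mul(Mul(15, Mul(Pow(Add(2, Pow(-7, -1)), 2), 5)), 6) = Mul(Mul(15, Mul(Pow(Add(2, Rational(-1, 7)), 2), 5)), 6) = Mul(Mul(15, Mul(Pow(Rational(13, 7), 2), 5)), 6) = Mul(Mul(15, Mul(Rational(169, 49), 5)), 6) = Mul(Mul(15, Rational(845, 49)), 6) = Mul(Rational(12675, 49), 6) = Rational(76050, 49)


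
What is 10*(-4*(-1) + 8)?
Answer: 120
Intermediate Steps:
10*(-4*(-1) + 8) = 10*(4 + 8) = 10*12 = 120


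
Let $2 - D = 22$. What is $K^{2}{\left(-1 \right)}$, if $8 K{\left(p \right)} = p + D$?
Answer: $\frac{441}{64} \approx 6.8906$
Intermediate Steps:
$D = -20$ ($D = 2 - 22 = -20$)
$K{\left(p \right)} = - \frac{5}{2} + \frac{p}{8}$ ($K{\left(p \right)} = \frac{p - 20}{8} = \frac{-20 + p}{8} = - \frac{5}{2} + \frac{p}{8}$)
$K^{2}{\left(-1 \right)} = \left(- \frac{5}{2} + \frac{1}{8} \left(-1\right)\right)^{2} = \left(- \frac{5}{2} - \frac{1}{8}\right)^{2} = \left(- \frac{21}{8}\right)^{2} = \frac{441}{64}$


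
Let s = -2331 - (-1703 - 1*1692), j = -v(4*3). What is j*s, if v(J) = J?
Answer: -12768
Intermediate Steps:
j = -12 (j = -4*3 = -1*12 = -12)
s = 1064 (s = -2331 - (-1703 - 1692) = -2331 - 1*(-3395) = -2331 + 3395 = 1064)
j*s = -12*1064 = -12768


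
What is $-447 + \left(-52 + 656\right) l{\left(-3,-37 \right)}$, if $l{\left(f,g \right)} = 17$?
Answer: $9821$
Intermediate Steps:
$-447 + \left(-52 + 656\right) l{\left(-3,-37 \right)} = -447 + \left(-52 + 656\right) 17 = -447 + 604 \cdot 17 = -447 + 10268 = 9821$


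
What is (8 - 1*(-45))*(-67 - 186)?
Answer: -13409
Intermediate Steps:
(8 - 1*(-45))*(-67 - 186) = (8 + 45)*(-253) = 53*(-253) = -13409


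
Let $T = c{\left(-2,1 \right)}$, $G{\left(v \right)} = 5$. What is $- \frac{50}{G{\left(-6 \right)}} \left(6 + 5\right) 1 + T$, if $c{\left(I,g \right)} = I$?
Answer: $-112$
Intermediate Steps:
$T = -2$
$- \frac{50}{G{\left(-6 \right)}} \left(6 + 5\right) 1 + T = - \frac{50}{5} \left(6 + 5\right) 1 - 2 = \left(-50\right) \frac{1}{5} \cdot 11 \cdot 1 - 2 = \left(-10\right) 11 - 2 = -110 - 2 = -112$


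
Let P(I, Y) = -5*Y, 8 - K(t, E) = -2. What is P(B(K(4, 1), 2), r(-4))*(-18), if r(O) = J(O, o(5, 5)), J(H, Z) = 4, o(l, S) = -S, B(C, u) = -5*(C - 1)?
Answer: 360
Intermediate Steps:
K(t, E) = 10 (K(t, E) = 8 - 1*(-2) = 8 + 2 = 10)
B(C, u) = 5 - 5*C (B(C, u) = -5*(-1 + C) = 5 - 5*C)
r(O) = 4
P(B(K(4, 1), 2), r(-4))*(-18) = -5*4*(-18) = -20*(-18) = 360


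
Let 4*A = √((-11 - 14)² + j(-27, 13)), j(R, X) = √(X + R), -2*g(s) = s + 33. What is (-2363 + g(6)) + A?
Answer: -4765/2 + √(625 + I*√14)/4 ≈ -2376.3 + 0.018708*I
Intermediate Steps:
g(s) = -33/2 - s/2 (g(s) = -(s + 33)/2 = -(33 + s)/2 = -33/2 - s/2)
j(R, X) = √(R + X)
A = √(625 + I*√14)/4 (A = √((-11 - 14)² + √(-27 + 13))/4 = √((-25)² + √(-14))/4 = √(625 + I*√14)/4 ≈ 6.25 + 0.018708*I)
(-2363 + g(6)) + A = (-2363 + (-33/2 - ½*6)) + √(625 + I*√14)/4 = (-2363 + (-33/2 - 3)) + √(625 + I*√14)/4 = (-2363 - 39/2) + √(625 + I*√14)/4 = -4765/2 + √(625 + I*√14)/4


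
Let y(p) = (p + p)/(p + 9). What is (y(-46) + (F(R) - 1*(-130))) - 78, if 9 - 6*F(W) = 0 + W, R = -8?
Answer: 12725/222 ≈ 57.320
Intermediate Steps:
F(W) = 3/2 - W/6 (F(W) = 3/2 - (0 + W)/6 = 3/2 - W/6)
y(p) = 2*p/(9 + p) (y(p) = (2*p)/(9 + p) = 2*p/(9 + p))
(y(-46) + (F(R) - 1*(-130))) - 78 = (2*(-46)/(9 - 46) + ((3/2 - 1/6*(-8)) - 1*(-130))) - 78 = (2*(-46)/(-37) + ((3/2 + 4/3) + 130)) - 78 = (2*(-46)*(-1/37) + (17/6 + 130)) - 78 = (92/37 + 797/6) - 78 = 30041/222 - 78 = 12725/222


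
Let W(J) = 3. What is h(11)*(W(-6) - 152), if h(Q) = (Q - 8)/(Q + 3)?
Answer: -447/14 ≈ -31.929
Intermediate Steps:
h(Q) = (-8 + Q)/(3 + Q)
h(11)*(W(-6) - 152) = ((-8 + 11)/(3 + 11))*(3 - 152) = (3/14)*(-149) = -447/14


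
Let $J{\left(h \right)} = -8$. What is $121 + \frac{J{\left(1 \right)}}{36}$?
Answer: $\frac{1087}{9} \approx 120.78$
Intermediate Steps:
$121 + \frac{J{\left(1 \right)}}{36} = 121 - \frac{8}{36} = 121 - \frac{2}{9} = \frac{1087}{9}$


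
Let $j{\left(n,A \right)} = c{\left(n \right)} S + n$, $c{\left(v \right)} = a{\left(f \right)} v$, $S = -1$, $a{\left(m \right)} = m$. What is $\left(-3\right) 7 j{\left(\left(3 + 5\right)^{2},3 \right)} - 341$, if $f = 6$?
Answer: $6379$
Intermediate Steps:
$c{\left(v \right)} = 6 v$
$j{\left(n,A \right)} = - 5 n$ ($j{\left(n,A \right)} = 6 n \left(-1\right) + n = - 6 n + n = - 5 n$)
$\left(-3\right) 7 j{\left(\left(3 + 5\right)^{2},3 \right)} - 341 = \left(-3\right) 7 \left(- 5 \left(3 + 5\right)^{2}\right) - 341 = - 21 \left(- 5 \cdot 8^{2}\right) - 341 = - 21 \left(\left(-5\right) 64\right) - 341 = \left(-21\right) \left(-320\right) - 341 = 6720 - 341 = 6379$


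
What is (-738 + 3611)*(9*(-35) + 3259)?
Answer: 8458112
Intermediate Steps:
(-738 + 3611)*(9*(-35) + 3259) = 2873*(-315 + 3259) = 2873*2944 = 8458112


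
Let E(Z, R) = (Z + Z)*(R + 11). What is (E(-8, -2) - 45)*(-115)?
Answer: 21735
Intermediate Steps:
E(Z, R) = 2*Z*(11 + R) (E(Z, R) = (2*Z)*(11 + R) = 2*Z*(11 + R))
(E(-8, -2) - 45)*(-115) = (2*(-8)*(11 - 2) - 45)*(-115) = (2*(-8)*9 - 45)*(-115) = (-144 - 45)*(-115) = -189*(-115) = 21735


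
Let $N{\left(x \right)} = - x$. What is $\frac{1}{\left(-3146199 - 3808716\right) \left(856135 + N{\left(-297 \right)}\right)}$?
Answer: $- \frac{1}{5956411763280} \approx -1.6789 \cdot 10^{-13}$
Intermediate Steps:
$\frac{1}{\left(-3146199 - 3808716\right) \left(856135 + N{\left(-297 \right)}\right)} = \frac{1}{\left(-3146199 - 3808716\right) \left(856135 - -297\right)} = \frac{1}{\left(-6954915\right) \left(856135 + 297\right)} = \frac{1}{\left(-6954915\right) 856432} = \frac{1}{-5956411763280} = - \frac{1}{5956411763280}$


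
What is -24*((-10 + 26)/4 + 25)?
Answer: -696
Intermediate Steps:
-24*((-10 + 26)/4 + 25) = -24*(16*(¼) + 25) = -24*(4 + 25) = -24*29 = -696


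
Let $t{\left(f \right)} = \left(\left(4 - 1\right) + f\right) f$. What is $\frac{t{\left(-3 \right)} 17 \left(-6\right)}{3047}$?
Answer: $0$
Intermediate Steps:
$t{\left(f \right)} = f \left(3 + f\right)$ ($t{\left(f \right)} = \left(3 + f\right) f = f \left(3 + f\right)$)
$\frac{t{\left(-3 \right)} 17 \left(-6\right)}{3047} = \frac{- 3 \left(3 - 3\right) 17 \left(-6\right)}{3047} = \left(-3\right) 0 \cdot 17 \left(-6\right) \frac{1}{3047} = 0 \cdot 17 \left(-6\right) \frac{1}{3047} = 0 \left(-6\right) \frac{1}{3047} = 0 \cdot \frac{1}{3047} = 0$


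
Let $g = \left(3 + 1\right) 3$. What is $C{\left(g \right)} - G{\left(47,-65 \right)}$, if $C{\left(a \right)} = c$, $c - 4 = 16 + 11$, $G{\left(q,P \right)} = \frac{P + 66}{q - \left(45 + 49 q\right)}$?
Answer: $\frac{71332}{2301} \approx 31.0$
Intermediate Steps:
$G{\left(q,P \right)} = \frac{66 + P}{-45 - 48 q}$ ($G{\left(q,P \right)} = \frac{66 + P}{q - \left(45 + 49 q\right)} = \frac{66 + P}{-45 - 48 q}$)
$g = 12$ ($g = 4 \cdot 3 = 12$)
$c = 31$ ($c = 4 + \left(16 + 11\right) = 4 + 27 = 31$)
$C{\left(a \right)} = 31$
$C{\left(g \right)} - G{\left(47,-65 \right)} = 31 - \frac{-66 - -65}{3 \left(15 + 16 \cdot 47\right)} = 31 - \frac{-66 + 65}{3 \left(15 + 752\right)} = 31 - \frac{1}{3} \cdot \frac{1}{767} \left(-1\right) = 31 - - \frac{1}{2301} = 31 + \frac{1}{2301} = \frac{71332}{2301}$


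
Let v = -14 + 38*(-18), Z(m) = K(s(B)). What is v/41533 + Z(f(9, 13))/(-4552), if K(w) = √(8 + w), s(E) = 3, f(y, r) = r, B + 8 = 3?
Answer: -698/41533 - √11/4552 ≈ -0.017535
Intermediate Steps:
B = -5 (B = -8 + 3 = -5)
Z(m) = √11 (Z(m) = √(8 + 3) = √11)
v = -698 (v = -14 - 684 = -698)
v/41533 + Z(f(9, 13))/(-4552) = -698/41533 + √11/(-4552) = -698*1/41533 + √11*(-1/4552) = -698/41533 - √11/4552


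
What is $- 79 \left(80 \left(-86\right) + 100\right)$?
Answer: $535620$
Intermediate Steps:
$- 79 \left(80 \left(-86\right) + 100\right) = - 79 \left(-6880 + 100\right) = \left(-79\right) \left(-6780\right) = 535620$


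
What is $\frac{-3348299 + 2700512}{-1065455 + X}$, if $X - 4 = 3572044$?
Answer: $- \frac{215929}{835531} \approx -0.25843$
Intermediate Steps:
$X = 3572048$ ($X = 4 + 3572044 = 3572048$)
$\frac{-3348299 + 2700512}{-1065455 + X} = \frac{-3348299 + 2700512}{-1065455 + 3572048} = - \frac{647787}{2506593} = \left(-647787\right) \frac{1}{2506593} = - \frac{215929}{835531}$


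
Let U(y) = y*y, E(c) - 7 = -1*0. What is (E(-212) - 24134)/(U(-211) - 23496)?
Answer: -24127/21025 ≈ -1.1475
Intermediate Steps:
E(c) = 7 (E(c) = 7 - 1*0 = 7 + 0 = 7)
U(y) = y²
(E(-212) - 24134)/(U(-211) - 23496) = (7 - 24134)/((-211)² - 23496) = -24127/(44521 - 23496) = -24127/21025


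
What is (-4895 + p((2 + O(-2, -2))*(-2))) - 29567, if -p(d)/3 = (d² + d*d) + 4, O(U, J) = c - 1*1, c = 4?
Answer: -35074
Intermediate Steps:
O(U, J) = 3 (O(U, J) = 4 - 1*1 = 4 - 1 = 3)
p(d) = -12 - 6*d² (p(d) = -3*((d² + d*d) + 4) = -3*((d² + d²) + 4) = -3*(2*d² + 4) = -3*(4 + 2*d²) = -12 - 6*d²)
(-4895 + p((2 + O(-2, -2))*(-2))) - 29567 = (-4895 + (-12 - 6*4*(2 + 3)²)) - 29567 = (-4895 + (-12 - 6*(5*(-2))²)) - 29567 = (-4895 + (-12 - 6*(-10)²)) - 29567 = (-4895 + (-12 - 6*100)) - 29567 = (-4895 + (-12 - 600)) - 29567 = (-4895 - 612) - 29567 = -5507 - 29567 = -35074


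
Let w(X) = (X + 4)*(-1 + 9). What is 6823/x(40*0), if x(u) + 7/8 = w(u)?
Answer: 54584/249 ≈ 219.21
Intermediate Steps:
w(X) = 32 + 8*X (w(X) = (4 + X)*8 = 32 + 8*X)
x(u) = 249/8 + 8*u (x(u) = -7/8 + (32 + 8*u) = 249/8 + 8*u)
6823/x(40*0) = 6823/(249/8 + 8*(40*0)) = 6823/(249/8 + 8*0) = 6823/(249/8 + 0) = 6823/(249/8) = 6823*(8/249) = 54584/249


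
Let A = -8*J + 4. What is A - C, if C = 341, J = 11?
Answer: -425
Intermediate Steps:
A = -84 (A = -8*11 + 4 = -88 + 4 = -84)
A - C = -84 - 1*341 = -84 - 341 = -425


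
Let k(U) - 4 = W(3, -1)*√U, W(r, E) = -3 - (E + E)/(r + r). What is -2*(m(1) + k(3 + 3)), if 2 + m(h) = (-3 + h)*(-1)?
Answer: -8 + 16*√6/3 ≈ 5.0639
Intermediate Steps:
m(h) = 1 - h (m(h) = -2 + (-3 + h)*(-1) = -2 + (3 - h) = 1 - h)
W(r, E) = -3 - E/r (W(r, E) = -3 - 2*E/(2*r) = -3 - 2*E*1/(2*r) = -3 - E/r)
k(U) = 4 - 8*√U/3 (k(U) = 4 + (-3 - 1*(-1)/3)*√U = 4 + (-3 - 1*(-1)*⅓)*√U = 4 + (-3 + ⅓)*√U = 4 - 8*√U/3)
-2*(m(1) + k(3 + 3)) = -2*((1 - 1*1) + (4 - 8*√(3 + 3)/3)) = -2*((1 - 1) + (4 - 8*√6/3)) = -2*(0 + (4 - 8*√6/3)) = -2*(4 - 8*√6/3) = -8 + 16*√6/3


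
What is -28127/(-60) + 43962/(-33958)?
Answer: 476249473/1018740 ≈ 467.49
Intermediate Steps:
-28127/(-60) + 43962/(-33958) = -28127*(-1/60) + 43962*(-1/33958) = 28127/60 - 21981/16979 = 476249473/1018740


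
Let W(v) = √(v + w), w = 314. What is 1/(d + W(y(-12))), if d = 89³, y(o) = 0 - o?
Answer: 704969/496981290635 - √326/496981290635 ≈ 1.4185e-6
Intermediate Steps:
y(o) = -o
d = 704969
W(v) = √(314 + v) (W(v) = √(v + 314) = √(314 + v))
1/(d + W(y(-12))) = 1/(704969 + √(314 - 1*(-12))) = 1/(704969 + √(314 + 12)) = 1/(704969 + √326)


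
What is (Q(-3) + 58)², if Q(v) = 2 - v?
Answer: 3969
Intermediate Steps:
(Q(-3) + 58)² = ((2 - 1*(-3)) + 58)² = ((2 + 3) + 58)² = (5 + 58)² = 63² = 3969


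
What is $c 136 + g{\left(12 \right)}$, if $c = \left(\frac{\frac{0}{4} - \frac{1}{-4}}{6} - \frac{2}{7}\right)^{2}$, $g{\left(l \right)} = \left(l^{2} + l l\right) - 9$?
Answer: $\frac{1012889}{3528} \approx 287.1$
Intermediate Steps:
$g{\left(l \right)} = -9 + 2 l^{2}$ ($g{\left(l \right)} = \left(l^{2} + l^{2}\right) - 9 = 2 l^{2} - 9 = -9 + 2 l^{2}$)
$c = \frac{1681}{28224}$ ($c = \left(\left(0 \cdot \frac{1}{4} - - \frac{1}{4}\right) \frac{1}{6} - \frac{2}{7}\right)^{2} = \left(\left(0 + \frac{1}{4}\right) \frac{1}{6} - \frac{2}{7}\right)^{2} = \left(\frac{1}{4} \cdot \frac{1}{6} - \frac{2}{7}\right)^{2} = \left(\frac{1}{24} - \frac{2}{7}\right)^{2} = \left(- \frac{41}{168}\right)^{2} = \frac{1681}{28224} \approx 0.059559$)
$c 136 + g{\left(12 \right)} = \frac{1681}{28224} \cdot 136 - \left(9 - 2 \cdot 12^{2}\right) = \frac{28577}{3528} + \left(-9 + 2 \cdot 144\right) = \frac{28577}{3528} + \left(-9 + 288\right) = \frac{28577}{3528} + 279 = \frac{1012889}{3528}$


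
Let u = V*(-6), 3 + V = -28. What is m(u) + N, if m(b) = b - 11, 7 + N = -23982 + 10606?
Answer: -13208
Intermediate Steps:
V = -31 (V = -3 - 28 = -31)
N = -13383 (N = -7 + (-23982 + 10606) = -7 - 13376 = -13383)
u = 186 (u = -31*(-6) = 186)
m(b) = -11 + b
m(u) + N = (-11 + 186) - 13383 = 175 - 13383 = -13208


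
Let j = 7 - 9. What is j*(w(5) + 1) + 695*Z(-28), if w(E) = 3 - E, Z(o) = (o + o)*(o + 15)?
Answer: 505962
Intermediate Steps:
Z(o) = 2*o*(15 + o) (Z(o) = (2*o)*(15 + o) = 2*o*(15 + o))
j = -2
j*(w(5) + 1) + 695*Z(-28) = -2*((3 - 1*5) + 1) + 695*(2*(-28)*(15 - 28)) = -2*((3 - 5) + 1) + 695*(2*(-28)*(-13)) = -2*(-2 + 1) + 695*728 = -2*(-1) + 505960 = 2 + 505960 = 505962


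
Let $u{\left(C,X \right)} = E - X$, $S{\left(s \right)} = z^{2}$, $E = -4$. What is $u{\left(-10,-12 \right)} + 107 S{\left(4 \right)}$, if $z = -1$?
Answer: $115$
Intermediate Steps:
$S{\left(s \right)} = 1$ ($S{\left(s \right)} = \left(-1\right)^{2} = 1$)
$u{\left(C,X \right)} = -4 - X$
$u{\left(-10,-12 \right)} + 107 S{\left(4 \right)} = \left(-4 - -12\right) + 107 \cdot 1 = \left(-4 + 12\right) + 107 = 8 + 107 = 115$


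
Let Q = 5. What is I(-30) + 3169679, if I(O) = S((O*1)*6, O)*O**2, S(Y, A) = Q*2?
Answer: 3178679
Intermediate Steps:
S(Y, A) = 10 (S(Y, A) = 5*2 = 10)
I(O) = 10*O**2
I(-30) + 3169679 = 10*(-30)**2 + 3169679 = 10*900 + 3169679 = 9000 + 3169679 = 3178679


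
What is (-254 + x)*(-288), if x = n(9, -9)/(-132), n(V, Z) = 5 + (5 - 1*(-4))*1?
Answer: 805008/11 ≈ 73183.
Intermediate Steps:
n(V, Z) = 14 (n(V, Z) = 5 + (5 + 4)*1 = 5 + 9*1 = 5 + 9 = 14)
x = -7/66 (x = 14/(-132) = 14*(-1/132) = -7/66 ≈ -0.10606)
(-254 + x)*(-288) = (-254 - 7/66)*(-288) = -16771/66*(-288) = 805008/11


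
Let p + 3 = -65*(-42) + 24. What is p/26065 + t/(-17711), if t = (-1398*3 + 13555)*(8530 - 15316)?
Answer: 1655795162451/461637215 ≈ 3586.8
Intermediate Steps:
t = -63523746 (t = (-4194 + 13555)*(-6786) = 9361*(-6786) = -63523746)
p = 2751 (p = -3 + (-65*(-42) + 24) = -3 + (2730 + 24) = -3 + 2754 = 2751)
p/26065 + t/(-17711) = 2751/26065 - 63523746/(-17711) = 2751*(1/26065) - 63523746*(-1/17711) = 2751/26065 + 63523746/17711 = 1655795162451/461637215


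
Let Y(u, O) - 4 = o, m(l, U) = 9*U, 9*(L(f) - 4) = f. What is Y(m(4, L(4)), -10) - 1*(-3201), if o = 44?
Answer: 3249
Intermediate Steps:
L(f) = 4 + f/9
Y(u, O) = 48 (Y(u, O) = 4 + 44 = 48)
Y(m(4, L(4)), -10) - 1*(-3201) = 48 - 1*(-3201) = 48 + 3201 = 3249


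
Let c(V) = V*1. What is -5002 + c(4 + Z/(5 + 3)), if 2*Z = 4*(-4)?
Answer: -4999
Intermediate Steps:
Z = -8 (Z = (4*(-4))/2 = (½)*(-16) = -8)
c(V) = V
-5002 + c(4 + Z/(5 + 3)) = -5002 + (4 - 8/(5 + 3)) = -5002 + (4 - 8/8) = -5002 + (4 - 8*⅛) = -5002 + (4 - 1) = -5002 + 3 = -4999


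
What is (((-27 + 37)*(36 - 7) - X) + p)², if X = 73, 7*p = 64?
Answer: 2505889/49 ≈ 51141.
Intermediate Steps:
p = 64/7 (p = (⅐)*64 = 64/7 ≈ 9.1429)
(((-27 + 37)*(36 - 7) - X) + p)² = (((-27 + 37)*(36 - 7) - 1*73) + 64/7)² = ((10*29 - 73) + 64/7)² = ((290 - 73) + 64/7)² = (217 + 64/7)² = (1583/7)² = 2505889/49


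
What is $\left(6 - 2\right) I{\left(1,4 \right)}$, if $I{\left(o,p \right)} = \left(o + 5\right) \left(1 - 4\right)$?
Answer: $-72$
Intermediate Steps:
$I{\left(o,p \right)} = -15 - 3 o$ ($I{\left(o,p \right)} = \left(5 + o\right) \left(-3\right) = -15 - 3 o$)
$\left(6 - 2\right) I{\left(1,4 \right)} = \left(6 - 2\right) \left(-15 - 3\right) = 4 \left(-15 - 3\right) = 4 \left(-18\right) = -72$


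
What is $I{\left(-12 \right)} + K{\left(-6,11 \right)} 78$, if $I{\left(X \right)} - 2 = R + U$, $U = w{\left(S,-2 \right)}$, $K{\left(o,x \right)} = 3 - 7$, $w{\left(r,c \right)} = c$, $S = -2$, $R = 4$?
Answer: $-308$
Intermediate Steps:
$K{\left(o,x \right)} = -4$ ($K{\left(o,x \right)} = 3 - 7 = -4$)
$U = -2$
$I{\left(X \right)} = 4$ ($I{\left(X \right)} = 2 + \left(4 - 2\right) = 2 + 2 = 4$)
$I{\left(-12 \right)} + K{\left(-6,11 \right)} 78 = 4 - 312 = -308$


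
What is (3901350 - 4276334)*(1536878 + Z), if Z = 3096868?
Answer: -1737580610064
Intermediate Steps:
(3901350 - 4276334)*(1536878 + Z) = (3901350 - 4276334)*(1536878 + 3096868) = -374984*4633746 = -1737580610064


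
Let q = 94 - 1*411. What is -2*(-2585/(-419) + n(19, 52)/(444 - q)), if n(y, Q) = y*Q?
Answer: -4762314/318859 ≈ -14.935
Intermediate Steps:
n(y, Q) = Q*y
q = -317 (q = 94 - 411 = -317)
-2*(-2585/(-419) + n(19, 52)/(444 - q)) = -2*(-2585/(-419) + (52*19)/(444 - 1*(-317))) = -2*(-2585*(-1/419) + 988/(444 + 317)) = -2*(2585/419 + 988/761) = -2*2381157/318859 = -4762314/318859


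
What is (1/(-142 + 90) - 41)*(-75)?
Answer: 159975/52 ≈ 3076.4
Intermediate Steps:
(1/(-142 + 90) - 41)*(-75) = (1/(-52) - 41)*(-75) = (-1/52 - 41)*(-75) = -2133/52*(-75) = 159975/52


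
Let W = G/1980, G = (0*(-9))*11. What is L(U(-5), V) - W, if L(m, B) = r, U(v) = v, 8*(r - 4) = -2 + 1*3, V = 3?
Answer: 33/8 ≈ 4.1250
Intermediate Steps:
r = 33/8 (r = 4 + (-2 + 1*3)/8 = 4 + (-2 + 3)/8 = 4 + (⅛)*1 = 4 + ⅛ = 33/8 ≈ 4.1250)
L(m, B) = 33/8
G = 0 (G = 0*11 = 0)
W = 0 (W = 0/1980 = 0*(1/1980) = 0)
L(U(-5), V) - W = 33/8 - 1*0 = 33/8 + 0 = 33/8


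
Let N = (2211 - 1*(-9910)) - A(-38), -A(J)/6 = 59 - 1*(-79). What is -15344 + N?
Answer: -2395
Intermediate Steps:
A(J) = -828 (A(J) = -6*(59 - 1*(-79)) = -6*(59 + 79) = -6*138 = -828)
N = 12949 (N = (2211 - 1*(-9910)) - 1*(-828) = (2211 + 9910) + 828 = 12121 + 828 = 12949)
-15344 + N = -15344 + 12949 = -2395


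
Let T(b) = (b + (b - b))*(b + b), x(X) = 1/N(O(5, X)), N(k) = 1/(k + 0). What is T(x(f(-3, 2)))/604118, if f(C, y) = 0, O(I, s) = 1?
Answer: 1/302059 ≈ 3.3106e-6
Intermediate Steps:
N(k) = 1/k
x(X) = 1 (x(X) = 1/(1/1) = 1/1 = 1)
T(b) = 2*b² (T(b) = (b + 0)*(2*b) = b*(2*b) = 2*b²)
T(x(f(-3, 2)))/604118 = (2*1²)/604118 = (2*1)*(1/604118) = 2*(1/604118) = 1/302059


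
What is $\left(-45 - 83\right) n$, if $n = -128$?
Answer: $16384$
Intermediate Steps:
$\left(-45 - 83\right) n = \left(-45 - 83\right) \left(-128\right) = \left(-128\right) \left(-128\right) = 16384$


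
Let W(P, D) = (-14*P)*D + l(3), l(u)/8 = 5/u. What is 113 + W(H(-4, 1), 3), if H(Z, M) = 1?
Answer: 253/3 ≈ 84.333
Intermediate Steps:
l(u) = 40/u (l(u) = 8*(5/u) = 40/u)
W(P, D) = 40/3 - 14*D*P (W(P, D) = (-14*P)*D + 40/3 = -14*D*P + 40*(⅓) = -14*D*P + 40/3 = 40/3 - 14*D*P)
113 + W(H(-4, 1), 3) = 113 + (40/3 - 14*3*1) = 113 + (40/3 - 42) = 113 - 86/3 = 253/3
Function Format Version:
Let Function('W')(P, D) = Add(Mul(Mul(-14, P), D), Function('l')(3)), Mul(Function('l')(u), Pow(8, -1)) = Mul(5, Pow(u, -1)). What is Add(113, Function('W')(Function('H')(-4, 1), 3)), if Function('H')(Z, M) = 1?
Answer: Rational(253, 3) ≈ 84.333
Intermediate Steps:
Function('l')(u) = Mul(40, Pow(u, -1)) (Function('l')(u) = Mul(8, Mul(5, Pow(u, -1))) = Mul(40, Pow(u, -1)))
Function('W')(P, D) = Add(Rational(40, 3), Mul(-14, D, P)) (Function('W')(P, D) = Add(Mul(Mul(-14, P), D), Mul(40, Pow(3, -1))) = Add(Mul(-14, D, P), Mul(40, Rational(1, 3))) = Add(Mul(-14, D, P), Rational(40, 3)) = Add(Rational(40, 3), Mul(-14, D, P)))
Add(113, Function('W')(Function('H')(-4, 1), 3)) = Add(113, Add(Rational(40, 3), Mul(-14, 3, 1))) = Add(113, Add(Rational(40, 3), -42)) = Add(113, Rational(-86, 3)) = Rational(253, 3)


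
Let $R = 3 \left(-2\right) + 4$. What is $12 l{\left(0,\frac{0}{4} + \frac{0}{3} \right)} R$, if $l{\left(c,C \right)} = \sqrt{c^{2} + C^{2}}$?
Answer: $0$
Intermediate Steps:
$l{\left(c,C \right)} = \sqrt{C^{2} + c^{2}}$
$R = -2$ ($R = -6 + 4 = -2$)
$12 l{\left(0,\frac{0}{4} + \frac{0}{3} \right)} R = 12 \sqrt{\left(\frac{0}{4} + \frac{0}{3}\right)^{2} + 0^{2}} \left(-2\right) = 12 \sqrt{\left(0 \cdot \frac{1}{4} + 0 \cdot \frac{1}{3}\right)^{2} + 0} \left(-2\right) = 12 \sqrt{\left(0 + 0\right)^{2} + 0} \left(-2\right) = 12 \sqrt{0^{2} + 0} \left(-2\right) = 12 \sqrt{0 + 0} \left(-2\right) = 12 \sqrt{0} \left(-2\right) = 12 \cdot 0 \left(-2\right) = 0 \left(-2\right) = 0$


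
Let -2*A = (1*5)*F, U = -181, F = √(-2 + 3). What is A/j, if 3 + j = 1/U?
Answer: 905/1088 ≈ 0.83180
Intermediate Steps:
F = 1 (F = √1 = 1)
A = -5/2 (A = -1*5/2 = -5/2 ≈ -2.5000)
j = -544/181 (j = -3 + 1/(-181) = -3 - 1/181 = -544/181 ≈ -3.0055)
A/j = -5/(2*(-544/181)) = -5/2*(-181/544) = 905/1088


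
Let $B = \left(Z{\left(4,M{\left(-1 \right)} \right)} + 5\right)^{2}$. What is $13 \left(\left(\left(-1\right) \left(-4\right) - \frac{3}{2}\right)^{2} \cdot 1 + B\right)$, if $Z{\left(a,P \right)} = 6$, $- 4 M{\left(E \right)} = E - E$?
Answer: $\frac{6617}{4} \approx 1654.3$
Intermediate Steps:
$M{\left(E \right)} = 0$ ($M{\left(E \right)} = - \frac{E - E}{4} = \left(- \frac{1}{4}\right) 0 = 0$)
$B = 121$ ($B = \left(6 + 5\right)^{2} = 11^{2} = 121$)
$13 \left(\left(\left(-1\right) \left(-4\right) - \frac{3}{2}\right)^{2} \cdot 1 + B\right) = 13 \left(\left(\left(-1\right) \left(-4\right) - \frac{3}{2}\right)^{2} \cdot 1 + 121\right) = 13 \left(\left(4 - \frac{3}{2}\right)^{2} \cdot 1 + 121\right) = 13 \left(\left(\frac{5}{2}\right)^{2} \cdot 1 + 121\right) = 13 \left(\frac{25}{4} \cdot 1 + 121\right) = 13 \left(\frac{25}{4} + 121\right) = 13 \cdot \frac{509}{4} = \frac{6617}{4}$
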